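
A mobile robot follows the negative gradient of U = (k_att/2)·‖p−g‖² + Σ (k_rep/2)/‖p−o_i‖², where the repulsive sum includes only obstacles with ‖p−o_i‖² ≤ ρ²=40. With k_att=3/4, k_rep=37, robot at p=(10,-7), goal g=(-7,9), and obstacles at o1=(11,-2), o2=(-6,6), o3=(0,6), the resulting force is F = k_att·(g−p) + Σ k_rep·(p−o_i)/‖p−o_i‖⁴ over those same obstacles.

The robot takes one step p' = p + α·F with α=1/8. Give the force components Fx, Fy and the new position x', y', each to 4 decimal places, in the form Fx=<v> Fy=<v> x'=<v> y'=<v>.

Fx=-12.8047 Fy=11.7263 x'=8.3994 y'=-5.5342

F_att = 3/4·(g−p) = 3/4·(-17,16) = (-12.7500,12.0000)
o1: d²=26 ≤ ρ²=40; F_rep = 37·(-1,-5)/26² = (-0.0547,-0.2737)
o2: d²=425 > ρ²=40 → inactive
o3: d²=269 > ρ²=40 → inactive
F = F_att + ΣF_rep = (-12.8047,11.7263)
p' = p + 1/8·F = (8.3994,-5.5342)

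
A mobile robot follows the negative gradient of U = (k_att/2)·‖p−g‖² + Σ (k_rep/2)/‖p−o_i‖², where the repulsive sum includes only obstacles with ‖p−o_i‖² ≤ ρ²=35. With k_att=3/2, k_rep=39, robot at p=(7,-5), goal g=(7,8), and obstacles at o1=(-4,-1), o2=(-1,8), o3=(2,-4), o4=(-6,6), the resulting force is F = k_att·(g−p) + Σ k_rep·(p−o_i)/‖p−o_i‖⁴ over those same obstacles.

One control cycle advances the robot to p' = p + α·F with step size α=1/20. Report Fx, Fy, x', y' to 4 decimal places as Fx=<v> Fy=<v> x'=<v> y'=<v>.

F_att = 3/2·(g−p) = 3/2·(0,13) = (0.0000,19.5000)
o1: d²=137 > ρ²=35 → inactive
o2: d²=233 > ρ²=35 → inactive
o3: d²=26 ≤ ρ²=35; F_rep = 39·(5,-1)/26² = (0.2885,-0.0577)
o4: d²=290 > ρ²=35 → inactive
F = F_att + ΣF_rep = (0.2885,19.4423)
p' = p + 1/20·F = (7.0144,-4.0279)

Fx=0.2885 Fy=19.4423 x'=7.0144 y'=-4.0279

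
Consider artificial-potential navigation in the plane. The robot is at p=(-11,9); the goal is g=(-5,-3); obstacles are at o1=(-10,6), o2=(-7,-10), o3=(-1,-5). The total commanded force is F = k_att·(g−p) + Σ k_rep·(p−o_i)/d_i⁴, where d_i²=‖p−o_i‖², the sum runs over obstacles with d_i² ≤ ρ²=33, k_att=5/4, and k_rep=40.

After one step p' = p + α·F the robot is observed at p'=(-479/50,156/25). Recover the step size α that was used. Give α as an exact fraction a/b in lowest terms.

α = 1/5

F_att = 5/4·(g−p) = 5/4·(6,-12) = (7.5000,-15.0000)
o1: d²=10 ≤ ρ²=33; F_rep = 40·(-1,3)/10² = (-0.4000,1.2000)
o2: d²=377 > ρ²=33 → inactive
o3: d²=296 > ρ²=33 → inactive
F = F_att + ΣF_rep = (7.1000,-13.8000)
Δp = p'−p = (1.4200,-2.7600); α = Δx/Fx = (71/50) / (71/10) = 1/5
check: Δy/Fy = (-69/25) / (-69/5) = 1/5 ✓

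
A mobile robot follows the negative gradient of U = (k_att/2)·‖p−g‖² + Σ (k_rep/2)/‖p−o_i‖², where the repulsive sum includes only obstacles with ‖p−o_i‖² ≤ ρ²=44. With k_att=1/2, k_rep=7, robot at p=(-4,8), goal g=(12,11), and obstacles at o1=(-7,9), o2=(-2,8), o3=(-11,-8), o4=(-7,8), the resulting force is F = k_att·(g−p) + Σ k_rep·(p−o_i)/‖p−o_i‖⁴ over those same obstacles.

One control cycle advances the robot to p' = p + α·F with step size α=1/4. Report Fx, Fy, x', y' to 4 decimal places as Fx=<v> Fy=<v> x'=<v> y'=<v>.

Fx=7.5943 Fy=1.4300 x'=-2.1014 y'=8.3575

F_att = 1/2·(g−p) = 1/2·(16,3) = (8.0000,1.5000)
o1: d²=10 ≤ ρ²=44; F_rep = 7·(3,-1)/10² = (0.2100,-0.0700)
o2: d²=4 ≤ ρ²=44; F_rep = 7·(-2,0)/4² = (-0.8750,0.0000)
o3: d²=305 > ρ²=44 → inactive
o4: d²=9 ≤ ρ²=44; F_rep = 7·(3,0)/9² = (0.2593,0.0000)
F = F_att + ΣF_rep = (7.5943,1.4300)
p' = p + 1/4·F = (-2.1014,8.3575)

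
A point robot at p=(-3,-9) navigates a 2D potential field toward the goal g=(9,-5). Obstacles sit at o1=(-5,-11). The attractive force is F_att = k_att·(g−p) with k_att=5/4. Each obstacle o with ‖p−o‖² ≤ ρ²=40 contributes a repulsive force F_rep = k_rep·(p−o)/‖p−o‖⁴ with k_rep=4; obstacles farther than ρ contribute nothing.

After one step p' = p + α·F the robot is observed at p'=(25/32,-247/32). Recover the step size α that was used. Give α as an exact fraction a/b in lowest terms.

F_att = 5/4·(g−p) = 5/4·(12,4) = (15.0000,5.0000)
o1: d²=8 ≤ ρ²=40; F_rep = 4·(2,2)/8² = (0.1250,0.1250)
F = F_att + ΣF_rep = (15.1250,5.1250)
Δp = p'−p = (3.7812,1.2812); α = Δx/Fx = (121/32) / (121/8) = 1/4
check: Δy/Fy = (41/32) / (41/8) = 1/4 ✓

α = 1/4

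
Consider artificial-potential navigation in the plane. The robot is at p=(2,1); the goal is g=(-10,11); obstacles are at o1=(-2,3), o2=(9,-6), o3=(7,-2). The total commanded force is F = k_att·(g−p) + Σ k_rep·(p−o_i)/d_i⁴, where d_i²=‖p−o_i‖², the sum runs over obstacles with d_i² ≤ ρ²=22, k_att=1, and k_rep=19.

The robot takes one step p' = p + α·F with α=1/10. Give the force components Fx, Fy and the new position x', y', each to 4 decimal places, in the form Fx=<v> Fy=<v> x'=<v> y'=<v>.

Fx=-11.8100 Fy=9.9050 x'=0.8190 y'=1.9905

F_att = 1·(g−p) = 1·(-12,10) = (-12.0000,10.0000)
o1: d²=20 ≤ ρ²=22; F_rep = 19·(4,-2)/20² = (0.1900,-0.0950)
o2: d²=98 > ρ²=22 → inactive
o3: d²=34 > ρ²=22 → inactive
F = F_att + ΣF_rep = (-11.8100,9.9050)
p' = p + 1/10·F = (0.8190,1.9905)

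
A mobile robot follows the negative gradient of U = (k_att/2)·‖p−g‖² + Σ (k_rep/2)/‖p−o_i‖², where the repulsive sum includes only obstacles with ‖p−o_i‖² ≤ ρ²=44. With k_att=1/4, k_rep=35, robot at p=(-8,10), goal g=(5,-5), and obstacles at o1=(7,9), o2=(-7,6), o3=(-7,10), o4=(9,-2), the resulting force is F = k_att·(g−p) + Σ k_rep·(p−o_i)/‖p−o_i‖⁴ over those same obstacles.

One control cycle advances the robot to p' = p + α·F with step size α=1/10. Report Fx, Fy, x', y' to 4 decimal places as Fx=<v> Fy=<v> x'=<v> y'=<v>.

F_att = 1/4·(g−p) = 1/4·(13,-15) = (3.2500,-3.7500)
o1: d²=226 > ρ²=44 → inactive
o2: d²=17 ≤ ρ²=44; F_rep = 35·(-1,4)/17² = (-0.1211,0.4844)
o3: d²=1 ≤ ρ²=44; F_rep = 35·(-1,0)/1² = (-35.0000,0.0000)
o4: d²=433 > ρ²=44 → inactive
F = F_att + ΣF_rep = (-31.8711,-3.2656)
p' = p + 1/10·F = (-11.1871,9.6734)

Fx=-31.8711 Fy=-3.2656 x'=-11.1871 y'=9.6734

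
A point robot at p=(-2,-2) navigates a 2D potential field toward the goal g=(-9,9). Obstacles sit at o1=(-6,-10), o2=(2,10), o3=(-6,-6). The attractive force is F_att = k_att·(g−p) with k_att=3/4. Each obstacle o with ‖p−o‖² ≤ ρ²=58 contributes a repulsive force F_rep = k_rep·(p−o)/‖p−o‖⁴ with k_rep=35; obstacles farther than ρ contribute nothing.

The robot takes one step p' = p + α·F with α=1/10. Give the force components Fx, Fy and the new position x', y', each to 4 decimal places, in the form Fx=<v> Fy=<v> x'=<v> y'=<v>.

F_att = 3/4·(g−p) = 3/4·(-7,11) = (-5.2500,8.2500)
o1: d²=80 > ρ²=58 → inactive
o2: d²=160 > ρ²=58 → inactive
o3: d²=32 ≤ ρ²=58; F_rep = 35·(4,4)/32² = (0.1367,0.1367)
F = F_att + ΣF_rep = (-5.1133,8.3867)
p' = p + 1/10·F = (-2.5113,-1.1613)

Fx=-5.1133 Fy=8.3867 x'=-2.5113 y'=-1.1613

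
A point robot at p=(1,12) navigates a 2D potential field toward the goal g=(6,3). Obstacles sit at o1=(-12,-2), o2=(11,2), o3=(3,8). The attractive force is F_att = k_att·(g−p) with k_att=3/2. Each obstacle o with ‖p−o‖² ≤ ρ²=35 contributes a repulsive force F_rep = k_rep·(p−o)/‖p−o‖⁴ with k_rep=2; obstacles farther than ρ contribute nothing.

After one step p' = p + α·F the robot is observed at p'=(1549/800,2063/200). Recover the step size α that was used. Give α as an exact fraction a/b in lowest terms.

α = 1/8

F_att = 3/2·(g−p) = 3/2·(5,-9) = (7.5000,-13.5000)
o1: d²=365 > ρ²=35 → inactive
o2: d²=200 > ρ²=35 → inactive
o3: d²=20 ≤ ρ²=35; F_rep = 2·(-2,4)/20² = (-0.0100,0.0200)
F = F_att + ΣF_rep = (7.4900,-13.4800)
Δp = p'−p = (0.9363,-1.6850); α = Δx/Fx = (749/800) / (749/100) = 1/8
check: Δy/Fy = (-337/200) / (-337/25) = 1/8 ✓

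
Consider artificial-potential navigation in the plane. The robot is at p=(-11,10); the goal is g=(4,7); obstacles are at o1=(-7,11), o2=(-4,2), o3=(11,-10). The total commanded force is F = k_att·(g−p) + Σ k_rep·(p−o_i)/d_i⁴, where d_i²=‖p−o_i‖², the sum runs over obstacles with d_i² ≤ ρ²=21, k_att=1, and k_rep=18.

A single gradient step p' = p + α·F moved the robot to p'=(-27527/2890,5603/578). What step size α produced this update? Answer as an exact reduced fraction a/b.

α = 1/10

F_att = 1·(g−p) = 1·(15,-3) = (15.0000,-3.0000)
o1: d²=17 ≤ ρ²=21; F_rep = 18·(-4,-1)/17² = (-0.2491,-0.0623)
o2: d²=113 > ρ²=21 → inactive
o3: d²=884 > ρ²=21 → inactive
F = F_att + ΣF_rep = (14.7509,-3.0623)
Δp = p'−p = (1.4751,-0.3062); α = Δx/Fx = (4263/2890) / (4263/289) = 1/10
check: Δy/Fy = (-177/578) / (-885/289) = 1/10 ✓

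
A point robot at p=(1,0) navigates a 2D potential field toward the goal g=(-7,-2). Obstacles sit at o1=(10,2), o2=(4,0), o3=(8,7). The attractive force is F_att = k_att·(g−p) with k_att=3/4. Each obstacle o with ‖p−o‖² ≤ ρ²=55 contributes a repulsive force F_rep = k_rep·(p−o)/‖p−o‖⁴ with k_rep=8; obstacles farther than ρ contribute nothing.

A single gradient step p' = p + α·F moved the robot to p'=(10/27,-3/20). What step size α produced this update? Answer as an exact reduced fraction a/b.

F_att = 3/4·(g−p) = 3/4·(-8,-2) = (-6.0000,-1.5000)
o1: d²=85 > ρ²=55 → inactive
o2: d²=9 ≤ ρ²=55; F_rep = 8·(-3,0)/9² = (-0.2963,0.0000)
o3: d²=98 > ρ²=55 → inactive
F = F_att + ΣF_rep = (-6.2963,-1.5000)
Δp = p'−p = (-0.6296,-0.1500); α = Δx/Fx = (-17/27) / (-170/27) = 1/10
check: Δy/Fy = (-3/20) / (-3/2) = 1/10 ✓

α = 1/10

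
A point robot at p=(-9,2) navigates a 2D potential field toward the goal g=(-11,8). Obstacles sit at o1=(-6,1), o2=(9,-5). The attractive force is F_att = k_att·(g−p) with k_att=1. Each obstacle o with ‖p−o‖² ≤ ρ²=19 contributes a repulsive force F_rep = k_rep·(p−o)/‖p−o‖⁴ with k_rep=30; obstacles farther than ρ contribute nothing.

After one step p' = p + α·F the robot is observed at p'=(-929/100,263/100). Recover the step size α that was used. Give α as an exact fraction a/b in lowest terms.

α = 1/10

F_att = 1·(g−p) = 1·(-2,6) = (-2.0000,6.0000)
o1: d²=10 ≤ ρ²=19; F_rep = 30·(-3,1)/10² = (-0.9000,0.3000)
o2: d²=373 > ρ²=19 → inactive
F = F_att + ΣF_rep = (-2.9000,6.3000)
Δp = p'−p = (-0.2900,0.6300); α = Δx/Fx = (-29/100) / (-29/10) = 1/10
check: Δy/Fy = (63/100) / (63/10) = 1/10 ✓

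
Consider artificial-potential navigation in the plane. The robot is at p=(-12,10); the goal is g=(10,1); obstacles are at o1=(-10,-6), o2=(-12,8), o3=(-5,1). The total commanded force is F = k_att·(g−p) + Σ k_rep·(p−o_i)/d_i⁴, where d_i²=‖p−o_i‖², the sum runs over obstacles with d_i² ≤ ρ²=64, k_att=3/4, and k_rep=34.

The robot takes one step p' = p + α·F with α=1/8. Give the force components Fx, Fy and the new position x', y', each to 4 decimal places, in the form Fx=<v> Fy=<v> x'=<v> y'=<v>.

F_att = 3/4·(g−p) = 3/4·(22,-9) = (16.5000,-6.7500)
o1: d²=260 > ρ²=64 → inactive
o2: d²=4 ≤ ρ²=64; F_rep = 34·(0,2)/4² = (0.0000,4.2500)
o3: d²=130 > ρ²=64 → inactive
F = F_att + ΣF_rep = (16.5000,-2.5000)
p' = p + 1/8·F = (-9.9375,9.6875)

Fx=16.5000 Fy=-2.5000 x'=-9.9375 y'=9.6875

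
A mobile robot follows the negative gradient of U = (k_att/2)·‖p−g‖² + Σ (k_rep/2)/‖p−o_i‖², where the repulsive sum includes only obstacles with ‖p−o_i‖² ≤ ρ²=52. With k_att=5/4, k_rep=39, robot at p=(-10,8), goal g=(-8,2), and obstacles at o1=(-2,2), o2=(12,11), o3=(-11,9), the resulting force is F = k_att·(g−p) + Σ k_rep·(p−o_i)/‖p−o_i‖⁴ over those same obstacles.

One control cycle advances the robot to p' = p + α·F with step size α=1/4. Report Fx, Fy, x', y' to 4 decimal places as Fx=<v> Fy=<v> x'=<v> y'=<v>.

F_att = 5/4·(g−p) = 5/4·(2,-6) = (2.5000,-7.5000)
o1: d²=100 > ρ²=52 → inactive
o2: d²=493 > ρ²=52 → inactive
o3: d²=2 ≤ ρ²=52; F_rep = 39·(1,-1)/2² = (9.7500,-9.7500)
F = F_att + ΣF_rep = (12.2500,-17.2500)
p' = p + 1/4·F = (-6.9375,3.6875)

Fx=12.2500 Fy=-17.2500 x'=-6.9375 y'=3.6875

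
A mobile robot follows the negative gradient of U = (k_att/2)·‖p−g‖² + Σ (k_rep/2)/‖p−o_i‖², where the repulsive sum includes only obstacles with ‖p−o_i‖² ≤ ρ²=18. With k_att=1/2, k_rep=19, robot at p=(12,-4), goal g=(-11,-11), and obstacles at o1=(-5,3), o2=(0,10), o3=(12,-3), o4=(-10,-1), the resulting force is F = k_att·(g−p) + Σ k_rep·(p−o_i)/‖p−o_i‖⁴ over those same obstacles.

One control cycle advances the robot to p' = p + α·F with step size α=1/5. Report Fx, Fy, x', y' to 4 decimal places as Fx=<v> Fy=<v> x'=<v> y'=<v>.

F_att = 1/2·(g−p) = 1/2·(-23,-7) = (-11.5000,-3.5000)
o1: d²=338 > ρ²=18 → inactive
o2: d²=340 > ρ²=18 → inactive
o3: d²=1 ≤ ρ²=18; F_rep = 19·(0,-1)/1² = (0.0000,-19.0000)
o4: d²=493 > ρ²=18 → inactive
F = F_att + ΣF_rep = (-11.5000,-22.5000)
p' = p + 1/5·F = (9.7000,-8.5000)

Fx=-11.5000 Fy=-22.5000 x'=9.7000 y'=-8.5000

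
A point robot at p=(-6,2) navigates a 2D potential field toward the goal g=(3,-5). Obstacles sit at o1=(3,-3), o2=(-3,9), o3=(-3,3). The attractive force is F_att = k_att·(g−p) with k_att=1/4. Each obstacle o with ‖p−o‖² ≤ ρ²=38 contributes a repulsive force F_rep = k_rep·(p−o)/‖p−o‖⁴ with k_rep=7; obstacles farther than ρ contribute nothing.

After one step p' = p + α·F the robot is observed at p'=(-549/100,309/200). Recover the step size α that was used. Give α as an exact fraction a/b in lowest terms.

F_att = 1/4·(g−p) = 1/4·(9,-7) = (2.2500,-1.7500)
o1: d²=106 > ρ²=38 → inactive
o2: d²=58 > ρ²=38 → inactive
o3: d²=10 ≤ ρ²=38; F_rep = 7·(-3,-1)/10² = (-0.2100,-0.0700)
F = F_att + ΣF_rep = (2.0400,-1.8200)
Δp = p'−p = (0.5100,-0.4550); α = Δx/Fx = (51/100) / (51/25) = 1/4
check: Δy/Fy = (-91/200) / (-91/50) = 1/4 ✓

α = 1/4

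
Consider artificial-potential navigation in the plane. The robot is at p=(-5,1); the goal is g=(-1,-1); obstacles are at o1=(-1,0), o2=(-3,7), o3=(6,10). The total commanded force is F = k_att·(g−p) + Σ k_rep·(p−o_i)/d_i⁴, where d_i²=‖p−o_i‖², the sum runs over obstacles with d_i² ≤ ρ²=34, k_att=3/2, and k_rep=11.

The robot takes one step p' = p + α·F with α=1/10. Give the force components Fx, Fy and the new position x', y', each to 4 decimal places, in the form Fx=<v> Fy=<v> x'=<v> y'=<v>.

F_att = 3/2·(g−p) = 3/2·(4,-2) = (6.0000,-3.0000)
o1: d²=17 ≤ ρ²=34; F_rep = 11·(-4,1)/17² = (-0.1522,0.0381)
o2: d²=40 > ρ²=34 → inactive
o3: d²=202 > ρ²=34 → inactive
F = F_att + ΣF_rep = (5.8478,-2.9619)
p' = p + 1/10·F = (-4.4152,0.7038)

Fx=5.8478 Fy=-2.9619 x'=-4.4152 y'=0.7038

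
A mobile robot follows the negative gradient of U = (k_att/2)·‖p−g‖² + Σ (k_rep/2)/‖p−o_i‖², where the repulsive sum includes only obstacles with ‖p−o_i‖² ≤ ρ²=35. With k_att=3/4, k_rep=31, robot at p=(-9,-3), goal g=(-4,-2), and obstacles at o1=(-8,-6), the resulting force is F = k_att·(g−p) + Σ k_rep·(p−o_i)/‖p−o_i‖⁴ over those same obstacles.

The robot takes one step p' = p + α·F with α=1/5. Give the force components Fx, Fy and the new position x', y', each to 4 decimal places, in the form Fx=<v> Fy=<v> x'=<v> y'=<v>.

F_att = 3/4·(g−p) = 3/4·(5,1) = (3.7500,0.7500)
o1: d²=10 ≤ ρ²=35; F_rep = 31·(-1,3)/10² = (-0.3100,0.9300)
F = F_att + ΣF_rep = (3.4400,1.6800)
p' = p + 1/5·F = (-8.3120,-2.6640)

Fx=3.4400 Fy=1.6800 x'=-8.3120 y'=-2.6640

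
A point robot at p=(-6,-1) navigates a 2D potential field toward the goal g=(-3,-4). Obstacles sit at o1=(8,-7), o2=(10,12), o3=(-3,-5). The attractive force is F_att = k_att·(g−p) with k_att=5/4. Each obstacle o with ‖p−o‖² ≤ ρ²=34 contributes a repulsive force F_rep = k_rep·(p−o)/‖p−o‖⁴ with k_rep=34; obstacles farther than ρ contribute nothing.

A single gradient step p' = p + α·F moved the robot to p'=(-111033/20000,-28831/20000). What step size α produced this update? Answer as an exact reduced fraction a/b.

F_att = 5/4·(g−p) = 5/4·(3,-3) = (3.7500,-3.7500)
o1: d²=232 > ρ²=34 → inactive
o2: d²=425 > ρ²=34 → inactive
o3: d²=25 ≤ ρ²=34; F_rep = 34·(-3,4)/25² = (-0.1632,0.2176)
F = F_att + ΣF_rep = (3.5868,-3.5324)
Δp = p'−p = (0.4484,-0.4415); α = Δx/Fx = (8967/20000) / (8967/2500) = 1/8
check: Δy/Fy = (-8831/20000) / (-8831/2500) = 1/8 ✓

α = 1/8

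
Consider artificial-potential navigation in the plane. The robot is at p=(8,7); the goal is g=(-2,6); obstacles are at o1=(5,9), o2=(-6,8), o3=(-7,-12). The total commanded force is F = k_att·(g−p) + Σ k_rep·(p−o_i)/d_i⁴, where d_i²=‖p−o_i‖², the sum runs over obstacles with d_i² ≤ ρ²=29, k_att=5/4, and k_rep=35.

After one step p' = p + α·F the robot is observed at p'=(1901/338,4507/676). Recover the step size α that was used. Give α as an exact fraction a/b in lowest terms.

α = 1/5

F_att = 5/4·(g−p) = 5/4·(-10,-1) = (-12.5000,-1.2500)
o1: d²=13 ≤ ρ²=29; F_rep = 35·(3,-2)/13² = (0.6213,-0.4142)
o2: d²=197 > ρ²=29 → inactive
o3: d²=586 > ρ²=29 → inactive
F = F_att + ΣF_rep = (-11.8787,-1.6642)
Δp = p'−p = (-2.3757,-0.3328); α = Δx/Fx = (-803/338) / (-4015/338) = 1/5
check: Δy/Fy = (-225/676) / (-1125/676) = 1/5 ✓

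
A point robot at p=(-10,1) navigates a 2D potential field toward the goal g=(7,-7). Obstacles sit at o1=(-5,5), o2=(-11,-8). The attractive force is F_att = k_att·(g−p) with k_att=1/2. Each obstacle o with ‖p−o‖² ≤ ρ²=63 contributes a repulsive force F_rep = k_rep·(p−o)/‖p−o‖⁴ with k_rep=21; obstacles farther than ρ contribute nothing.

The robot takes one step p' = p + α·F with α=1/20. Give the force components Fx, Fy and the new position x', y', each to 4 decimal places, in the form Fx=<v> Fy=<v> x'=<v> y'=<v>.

Fx=8.4375 Fy=-4.0500 x'=-9.5781 y'=0.7975

F_att = 1/2·(g−p) = 1/2·(17,-8) = (8.5000,-4.0000)
o1: d²=41 ≤ ρ²=63; F_rep = 21·(-5,-4)/41² = (-0.0625,-0.0500)
o2: d²=82 > ρ²=63 → inactive
F = F_att + ΣF_rep = (8.4375,-4.0500)
p' = p + 1/20·F = (-9.5781,0.7975)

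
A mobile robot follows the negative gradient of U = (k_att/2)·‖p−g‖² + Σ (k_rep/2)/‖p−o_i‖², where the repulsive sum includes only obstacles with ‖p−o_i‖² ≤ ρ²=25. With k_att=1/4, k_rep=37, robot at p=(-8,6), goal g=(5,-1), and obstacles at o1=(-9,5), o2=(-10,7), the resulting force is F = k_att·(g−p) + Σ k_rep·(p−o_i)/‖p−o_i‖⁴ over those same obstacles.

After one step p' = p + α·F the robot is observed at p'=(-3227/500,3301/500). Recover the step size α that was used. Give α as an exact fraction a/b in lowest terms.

F_att = 1/4·(g−p) = 1/4·(13,-7) = (3.2500,-1.7500)
o1: d²=2 ≤ ρ²=25; F_rep = 37·(1,1)/2² = (9.2500,9.2500)
o2: d²=5 ≤ ρ²=25; F_rep = 37·(2,-1)/5² = (2.9600,-1.4800)
F = F_att + ΣF_rep = (15.4600,6.0200)
Δp = p'−p = (1.5460,0.6020); α = Δx/Fx = (773/500) / (773/50) = 1/10
check: Δy/Fy = (301/500) / (301/50) = 1/10 ✓

α = 1/10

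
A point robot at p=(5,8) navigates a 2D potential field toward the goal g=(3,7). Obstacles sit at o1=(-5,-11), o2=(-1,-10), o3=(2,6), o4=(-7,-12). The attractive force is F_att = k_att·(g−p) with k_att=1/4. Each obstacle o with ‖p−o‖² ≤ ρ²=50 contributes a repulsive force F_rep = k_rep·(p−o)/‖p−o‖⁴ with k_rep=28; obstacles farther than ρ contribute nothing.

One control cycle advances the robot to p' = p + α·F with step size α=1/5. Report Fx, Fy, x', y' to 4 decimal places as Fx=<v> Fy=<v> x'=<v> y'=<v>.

F_att = 1/4·(g−p) = 1/4·(-2,-1) = (-0.5000,-0.2500)
o1: d²=461 > ρ²=50 → inactive
o2: d²=360 > ρ²=50 → inactive
o3: d²=13 ≤ ρ²=50; F_rep = 28·(3,2)/13² = (0.4970,0.3314)
o4: d²=544 > ρ²=50 → inactive
F = F_att + ΣF_rep = (-0.0030,0.0814)
p' = p + 1/5·F = (4.9994,8.0163)

Fx=-0.0030 Fy=0.0814 x'=4.9994 y'=8.0163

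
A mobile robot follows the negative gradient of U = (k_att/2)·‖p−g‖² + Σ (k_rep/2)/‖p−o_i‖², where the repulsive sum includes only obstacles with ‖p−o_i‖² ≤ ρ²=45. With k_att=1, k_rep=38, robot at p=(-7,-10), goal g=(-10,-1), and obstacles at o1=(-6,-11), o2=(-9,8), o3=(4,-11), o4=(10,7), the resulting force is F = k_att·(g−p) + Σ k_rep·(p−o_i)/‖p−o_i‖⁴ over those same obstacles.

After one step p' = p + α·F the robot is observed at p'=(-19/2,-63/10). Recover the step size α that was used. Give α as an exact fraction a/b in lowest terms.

F_att = 1·(g−p) = 1·(-3,9) = (-3.0000,9.0000)
o1: d²=2 ≤ ρ²=45; F_rep = 38·(-1,1)/2² = (-9.5000,9.5000)
o2: d²=328 > ρ²=45 → inactive
o3: d²=122 > ρ²=45 → inactive
o4: d²=578 > ρ²=45 → inactive
F = F_att + ΣF_rep = (-12.5000,18.5000)
Δp = p'−p = (-2.5000,3.7000); α = Δx/Fx = (-5/2) / (-25/2) = 1/5
check: Δy/Fy = (37/10) / (37/2) = 1/5 ✓

α = 1/5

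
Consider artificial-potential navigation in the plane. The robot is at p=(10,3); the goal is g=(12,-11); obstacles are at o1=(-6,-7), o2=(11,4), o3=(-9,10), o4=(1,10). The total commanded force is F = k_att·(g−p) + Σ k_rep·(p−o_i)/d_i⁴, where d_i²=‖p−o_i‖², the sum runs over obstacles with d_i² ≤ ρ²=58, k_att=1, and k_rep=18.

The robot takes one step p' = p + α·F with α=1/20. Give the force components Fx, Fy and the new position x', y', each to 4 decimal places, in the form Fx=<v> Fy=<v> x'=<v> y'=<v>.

F_att = 1·(g−p) = 1·(2,-14) = (2.0000,-14.0000)
o1: d²=356 > ρ²=58 → inactive
o2: d²=2 ≤ ρ²=58; F_rep = 18·(-1,-1)/2² = (-4.5000,-4.5000)
o3: d²=410 > ρ²=58 → inactive
o4: d²=130 > ρ²=58 → inactive
F = F_att + ΣF_rep = (-2.5000,-18.5000)
p' = p + 1/20·F = (9.8750,2.0750)

Fx=-2.5000 Fy=-18.5000 x'=9.8750 y'=2.0750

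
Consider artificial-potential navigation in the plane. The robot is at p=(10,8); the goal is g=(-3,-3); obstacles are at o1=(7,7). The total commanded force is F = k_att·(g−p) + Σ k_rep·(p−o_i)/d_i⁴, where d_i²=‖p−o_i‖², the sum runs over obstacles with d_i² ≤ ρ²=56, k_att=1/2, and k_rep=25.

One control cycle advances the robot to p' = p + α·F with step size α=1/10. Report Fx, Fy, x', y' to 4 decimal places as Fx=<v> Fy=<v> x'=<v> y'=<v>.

F_att = 1/2·(g−p) = 1/2·(-13,-11) = (-6.5000,-5.5000)
o1: d²=10 ≤ ρ²=56; F_rep = 25·(3,1)/10² = (0.7500,0.2500)
F = F_att + ΣF_rep = (-5.7500,-5.2500)
p' = p + 1/10·F = (9.4250,7.4750)

Fx=-5.7500 Fy=-5.2500 x'=9.4250 y'=7.4750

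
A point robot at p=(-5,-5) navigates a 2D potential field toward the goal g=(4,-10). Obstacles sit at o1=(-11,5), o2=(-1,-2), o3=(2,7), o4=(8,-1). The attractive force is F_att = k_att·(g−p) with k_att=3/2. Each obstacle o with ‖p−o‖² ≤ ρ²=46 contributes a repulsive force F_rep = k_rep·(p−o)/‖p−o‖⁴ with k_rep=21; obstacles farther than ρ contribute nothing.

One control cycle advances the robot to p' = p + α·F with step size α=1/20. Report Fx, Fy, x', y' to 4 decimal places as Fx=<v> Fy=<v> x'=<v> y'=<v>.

F_att = 3/2·(g−p) = 3/2·(9,-5) = (13.5000,-7.5000)
o1: d²=136 > ρ²=46 → inactive
o2: d²=25 ≤ ρ²=46; F_rep = 21·(-4,-3)/25² = (-0.1344,-0.1008)
o3: d²=193 > ρ²=46 → inactive
o4: d²=185 > ρ²=46 → inactive
F = F_att + ΣF_rep = (13.3656,-7.6008)
p' = p + 1/20·F = (-4.3317,-5.3800)

Fx=13.3656 Fy=-7.6008 x'=-4.3317 y'=-5.3800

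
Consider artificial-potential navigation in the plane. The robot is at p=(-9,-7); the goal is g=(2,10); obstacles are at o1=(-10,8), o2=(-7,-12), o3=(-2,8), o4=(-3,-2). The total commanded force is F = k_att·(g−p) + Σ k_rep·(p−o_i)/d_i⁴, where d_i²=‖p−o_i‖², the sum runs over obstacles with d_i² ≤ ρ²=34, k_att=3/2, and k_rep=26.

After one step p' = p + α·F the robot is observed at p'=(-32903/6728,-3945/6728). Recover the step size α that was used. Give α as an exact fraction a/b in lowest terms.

F_att = 3/2·(g−p) = 3/2·(11,17) = (16.5000,25.5000)
o1: d²=226 > ρ²=34 → inactive
o2: d²=29 ≤ ρ²=34; F_rep = 26·(-2,5)/29² = (-0.0618,0.1546)
o3: d²=274 > ρ²=34 → inactive
o4: d²=61 > ρ²=34 → inactive
F = F_att + ΣF_rep = (16.4382,25.6546)
Δp = p'−p = (4.1095,6.4136); α = Δx/Fx = (27649/6728) / (27649/1682) = 1/4
check: Δy/Fy = (43151/6728) / (43151/1682) = 1/4 ✓

α = 1/4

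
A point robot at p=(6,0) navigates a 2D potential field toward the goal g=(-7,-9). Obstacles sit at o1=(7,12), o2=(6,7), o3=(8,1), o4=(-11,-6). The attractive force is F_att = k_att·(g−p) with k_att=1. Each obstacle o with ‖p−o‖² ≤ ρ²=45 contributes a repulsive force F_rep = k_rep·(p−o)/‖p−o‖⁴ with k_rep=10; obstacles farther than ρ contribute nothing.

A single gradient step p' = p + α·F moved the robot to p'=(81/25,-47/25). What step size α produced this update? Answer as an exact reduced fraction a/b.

F_att = 1·(g−p) = 1·(-13,-9) = (-13.0000,-9.0000)
o1: d²=145 > ρ²=45 → inactive
o2: d²=49 > ρ²=45 → inactive
o3: d²=5 ≤ ρ²=45; F_rep = 10·(-2,-1)/5² = (-0.8000,-0.4000)
o4: d²=325 > ρ²=45 → inactive
F = F_att + ΣF_rep = (-13.8000,-9.4000)
Δp = p'−p = (-2.7600,-1.8800); α = Δx/Fx = (-69/25) / (-69/5) = 1/5
check: Δy/Fy = (-47/25) / (-47/5) = 1/5 ✓

α = 1/5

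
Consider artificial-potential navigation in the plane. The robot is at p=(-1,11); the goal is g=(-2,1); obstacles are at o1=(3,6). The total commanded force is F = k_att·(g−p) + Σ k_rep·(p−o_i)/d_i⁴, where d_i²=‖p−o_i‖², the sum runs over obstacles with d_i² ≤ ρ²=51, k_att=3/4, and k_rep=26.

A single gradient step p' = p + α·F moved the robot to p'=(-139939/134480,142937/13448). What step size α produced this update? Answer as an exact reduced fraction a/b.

F_att = 3/4·(g−p) = 3/4·(-1,-10) = (-0.7500,-7.5000)
o1: d²=41 ≤ ρ²=51; F_rep = 26·(-4,5)/41² = (-0.0619,0.0773)
F = F_att + ΣF_rep = (-0.8119,-7.4227)
Δp = p'−p = (-0.0406,-0.3711); α = Δx/Fx = (-5459/134480) / (-5459/6724) = 1/20
check: Δy/Fy = (-4991/13448) / (-24955/3362) = 1/20 ✓

α = 1/20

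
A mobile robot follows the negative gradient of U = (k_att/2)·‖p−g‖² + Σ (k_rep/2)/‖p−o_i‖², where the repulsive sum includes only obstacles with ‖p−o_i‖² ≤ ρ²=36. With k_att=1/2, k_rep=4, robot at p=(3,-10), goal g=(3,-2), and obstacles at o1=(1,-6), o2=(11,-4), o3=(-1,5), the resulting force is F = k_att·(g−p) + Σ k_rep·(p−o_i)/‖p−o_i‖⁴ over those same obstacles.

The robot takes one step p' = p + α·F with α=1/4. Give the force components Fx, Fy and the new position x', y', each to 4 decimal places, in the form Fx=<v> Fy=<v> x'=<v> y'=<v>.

F_att = 1/2·(g−p) = 1/2·(0,8) = (0.0000,4.0000)
o1: d²=20 ≤ ρ²=36; F_rep = 4·(2,-4)/20² = (0.0200,-0.0400)
o2: d²=100 > ρ²=36 → inactive
o3: d²=241 > ρ²=36 → inactive
F = F_att + ΣF_rep = (0.0200,3.9600)
p' = p + 1/4·F = (3.0050,-9.0100)

Fx=0.0200 Fy=3.9600 x'=3.0050 y'=-9.0100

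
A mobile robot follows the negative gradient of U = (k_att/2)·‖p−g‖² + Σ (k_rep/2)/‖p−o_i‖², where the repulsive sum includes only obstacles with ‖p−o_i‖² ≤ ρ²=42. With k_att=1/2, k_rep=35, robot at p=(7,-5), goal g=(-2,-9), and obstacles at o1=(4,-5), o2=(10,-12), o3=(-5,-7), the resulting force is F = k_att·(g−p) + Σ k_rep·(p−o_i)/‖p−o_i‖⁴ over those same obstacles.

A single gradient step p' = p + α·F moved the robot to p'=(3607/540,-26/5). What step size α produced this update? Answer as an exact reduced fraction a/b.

α = 1/10

F_att = 1/2·(g−p) = 1/2·(-9,-4) = (-4.5000,-2.0000)
o1: d²=9 ≤ ρ²=42; F_rep = 35·(3,0)/9² = (1.2963,0.0000)
o2: d²=58 > ρ²=42 → inactive
o3: d²=148 > ρ²=42 → inactive
F = F_att + ΣF_rep = (-3.2037,-2.0000)
Δp = p'−p = (-0.3204,-0.2000); α = Δx/Fx = (-173/540) / (-173/54) = 1/10
check: Δy/Fy = (-1/5) / (-2) = 1/10 ✓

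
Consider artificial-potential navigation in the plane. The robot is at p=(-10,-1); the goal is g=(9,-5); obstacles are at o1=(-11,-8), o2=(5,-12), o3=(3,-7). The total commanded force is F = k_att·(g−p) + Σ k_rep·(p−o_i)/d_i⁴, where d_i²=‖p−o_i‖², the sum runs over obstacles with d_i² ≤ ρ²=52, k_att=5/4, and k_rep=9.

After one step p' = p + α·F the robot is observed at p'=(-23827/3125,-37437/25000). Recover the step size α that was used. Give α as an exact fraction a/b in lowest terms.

α = 1/10

F_att = 5/4·(g−p) = 5/4·(19,-4) = (23.7500,-5.0000)
o1: d²=50 ≤ ρ²=52; F_rep = 9·(1,7)/50² = (0.0036,0.0252)
o2: d²=346 > ρ²=52 → inactive
o3: d²=205 > ρ²=52 → inactive
F = F_att + ΣF_rep = (23.7536,-4.9748)
Δp = p'−p = (2.3754,-0.4975); α = Δx/Fx = (7423/3125) / (14846/625) = 1/10
check: Δy/Fy = (-12437/25000) / (-12437/2500) = 1/10 ✓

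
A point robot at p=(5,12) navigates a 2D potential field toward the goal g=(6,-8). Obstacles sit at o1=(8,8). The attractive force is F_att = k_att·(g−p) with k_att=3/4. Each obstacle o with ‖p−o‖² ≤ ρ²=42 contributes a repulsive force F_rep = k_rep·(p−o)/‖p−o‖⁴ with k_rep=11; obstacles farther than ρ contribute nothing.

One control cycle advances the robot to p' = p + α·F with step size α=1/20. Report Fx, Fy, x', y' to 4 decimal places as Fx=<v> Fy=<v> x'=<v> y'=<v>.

F_att = 3/4·(g−p) = 3/4·(1,-20) = (0.7500,-15.0000)
o1: d²=25 ≤ ρ²=42; F_rep = 11·(-3,4)/25² = (-0.0528,0.0704)
F = F_att + ΣF_rep = (0.6972,-14.9296)
p' = p + 1/20·F = (5.0349,11.2535)

Fx=0.6972 Fy=-14.9296 x'=5.0349 y'=11.2535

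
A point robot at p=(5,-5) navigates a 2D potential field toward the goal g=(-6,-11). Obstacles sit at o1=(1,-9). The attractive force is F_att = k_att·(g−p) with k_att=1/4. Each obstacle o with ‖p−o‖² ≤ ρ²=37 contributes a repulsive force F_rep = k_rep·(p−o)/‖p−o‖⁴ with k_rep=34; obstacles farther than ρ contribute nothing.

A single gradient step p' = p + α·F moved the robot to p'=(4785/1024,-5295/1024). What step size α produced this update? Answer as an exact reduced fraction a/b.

α = 1/8

F_att = 1/4·(g−p) = 1/4·(-11,-6) = (-2.7500,-1.5000)
o1: d²=32 ≤ ρ²=37; F_rep = 34·(4,4)/32² = (0.1328,0.1328)
F = F_att + ΣF_rep = (-2.6172,-1.3672)
Δp = p'−p = (-0.3271,-0.1709); α = Δx/Fx = (-335/1024) / (-335/128) = 1/8
check: Δy/Fy = (-175/1024) / (-175/128) = 1/8 ✓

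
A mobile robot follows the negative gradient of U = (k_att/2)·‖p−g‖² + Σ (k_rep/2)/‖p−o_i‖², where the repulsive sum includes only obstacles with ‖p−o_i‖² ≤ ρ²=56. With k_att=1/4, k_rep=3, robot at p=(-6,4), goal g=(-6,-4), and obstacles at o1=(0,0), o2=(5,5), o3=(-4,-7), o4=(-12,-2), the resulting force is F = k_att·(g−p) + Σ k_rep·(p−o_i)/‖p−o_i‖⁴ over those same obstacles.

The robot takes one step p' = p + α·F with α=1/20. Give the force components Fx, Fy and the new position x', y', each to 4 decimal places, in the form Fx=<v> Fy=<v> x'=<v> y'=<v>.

F_att = 1/4·(g−p) = 1/4·(0,-8) = (0.0000,-2.0000)
o1: d²=52 ≤ ρ²=56; F_rep = 3·(-6,4)/52² = (-0.0067,0.0044)
o2: d²=122 > ρ²=56 → inactive
o3: d²=125 > ρ²=56 → inactive
o4: d²=72 > ρ²=56 → inactive
F = F_att + ΣF_rep = (-0.0067,-1.9956)
p' = p + 1/20·F = (-6.0003,3.9002)

Fx=-0.0067 Fy=-1.9956 x'=-6.0003 y'=3.9002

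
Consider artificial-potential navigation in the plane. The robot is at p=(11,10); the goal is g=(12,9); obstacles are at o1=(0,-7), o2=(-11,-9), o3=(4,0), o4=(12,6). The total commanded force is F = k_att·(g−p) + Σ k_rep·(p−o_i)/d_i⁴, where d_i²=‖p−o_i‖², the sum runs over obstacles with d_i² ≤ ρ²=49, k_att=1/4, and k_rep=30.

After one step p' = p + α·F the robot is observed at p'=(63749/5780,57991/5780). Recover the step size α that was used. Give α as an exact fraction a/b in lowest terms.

α = 1/5

F_att = 1/4·(g−p) = 1/4·(1,-1) = (0.2500,-0.2500)
o1: d²=410 > ρ²=49 → inactive
o2: d²=845 > ρ²=49 → inactive
o3: d²=149 > ρ²=49 → inactive
o4: d²=17 ≤ ρ²=49; F_rep = 30·(-1,4)/17² = (-0.1038,0.4152)
F = F_att + ΣF_rep = (0.1462,0.1652)
Δp = p'−p = (0.0292,0.0330); α = Δx/Fx = (169/5780) / (169/1156) = 1/5
check: Δy/Fy = (191/5780) / (191/1156) = 1/5 ✓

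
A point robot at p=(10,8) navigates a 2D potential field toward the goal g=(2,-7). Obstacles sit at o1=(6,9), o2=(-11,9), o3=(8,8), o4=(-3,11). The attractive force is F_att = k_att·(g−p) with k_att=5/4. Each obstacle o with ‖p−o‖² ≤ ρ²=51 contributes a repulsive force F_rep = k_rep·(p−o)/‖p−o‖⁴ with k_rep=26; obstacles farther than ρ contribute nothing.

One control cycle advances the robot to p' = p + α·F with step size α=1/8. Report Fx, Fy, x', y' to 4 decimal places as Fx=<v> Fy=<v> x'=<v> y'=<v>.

F_att = 5/4·(g−p) = 5/4·(-8,-15) = (-10.0000,-18.7500)
o1: d²=17 ≤ ρ²=51; F_rep = 26·(4,-1)/17² = (0.3599,-0.0900)
o2: d²=442 > ρ²=51 → inactive
o3: d²=4 ≤ ρ²=51; F_rep = 26·(2,0)/4² = (3.2500,0.0000)
o4: d²=178 > ρ²=51 → inactive
F = F_att + ΣF_rep = (-6.3901,-18.8400)
p' = p + 1/8·F = (9.2012,5.6450)

Fx=-6.3901 Fy=-18.8400 x'=9.2012 y'=5.6450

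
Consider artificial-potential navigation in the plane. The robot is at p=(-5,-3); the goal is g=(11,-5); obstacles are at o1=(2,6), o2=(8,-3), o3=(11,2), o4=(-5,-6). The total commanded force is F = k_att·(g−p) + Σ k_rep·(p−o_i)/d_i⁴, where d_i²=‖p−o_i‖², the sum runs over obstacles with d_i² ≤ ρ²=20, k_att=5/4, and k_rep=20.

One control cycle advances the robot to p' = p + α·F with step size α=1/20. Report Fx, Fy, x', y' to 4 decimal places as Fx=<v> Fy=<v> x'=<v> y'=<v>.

F_att = 5/4·(g−p) = 5/4·(16,-2) = (20.0000,-2.5000)
o1: d²=130 > ρ²=20 → inactive
o2: d²=169 > ρ²=20 → inactive
o3: d²=281 > ρ²=20 → inactive
o4: d²=9 ≤ ρ²=20; F_rep = 20·(0,3)/9² = (0.0000,0.7407)
F = F_att + ΣF_rep = (20.0000,-1.7593)
p' = p + 1/20·F = (-4.0000,-3.0880)

Fx=20.0000 Fy=-1.7593 x'=-4.0000 y'=-3.0880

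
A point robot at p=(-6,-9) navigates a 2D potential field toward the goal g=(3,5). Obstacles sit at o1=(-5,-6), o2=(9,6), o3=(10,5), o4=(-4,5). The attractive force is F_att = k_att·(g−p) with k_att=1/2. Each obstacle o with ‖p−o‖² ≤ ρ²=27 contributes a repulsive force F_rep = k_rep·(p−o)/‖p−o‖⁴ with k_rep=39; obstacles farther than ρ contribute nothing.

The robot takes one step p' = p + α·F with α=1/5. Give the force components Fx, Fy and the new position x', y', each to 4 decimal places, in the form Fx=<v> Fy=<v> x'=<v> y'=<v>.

F_att = 1/2·(g−p) = 1/2·(9,14) = (4.5000,7.0000)
o1: d²=10 ≤ ρ²=27; F_rep = 39·(-1,-3)/10² = (-0.3900,-1.1700)
o2: d²=450 > ρ²=27 → inactive
o3: d²=452 > ρ²=27 → inactive
o4: d²=200 > ρ²=27 → inactive
F = F_att + ΣF_rep = (4.1100,5.8300)
p' = p + 1/5·F = (-5.1780,-7.8340)

Fx=4.1100 Fy=5.8300 x'=-5.1780 y'=-7.8340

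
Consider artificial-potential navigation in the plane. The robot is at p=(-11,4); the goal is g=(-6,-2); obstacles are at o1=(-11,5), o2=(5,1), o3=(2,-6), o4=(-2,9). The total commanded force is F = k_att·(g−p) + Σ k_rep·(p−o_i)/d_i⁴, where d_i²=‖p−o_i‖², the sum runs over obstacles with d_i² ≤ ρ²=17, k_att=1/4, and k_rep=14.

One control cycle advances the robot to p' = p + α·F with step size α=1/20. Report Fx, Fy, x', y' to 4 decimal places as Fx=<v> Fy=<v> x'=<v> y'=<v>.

F_att = 1/4·(g−p) = 1/4·(5,-6) = (1.2500,-1.5000)
o1: d²=1 ≤ ρ²=17; F_rep = 14·(0,-1)/1² = (0.0000,-14.0000)
o2: d²=265 > ρ²=17 → inactive
o3: d²=269 > ρ²=17 → inactive
o4: d²=106 > ρ²=17 → inactive
F = F_att + ΣF_rep = (1.2500,-15.5000)
p' = p + 1/20·F = (-10.9375,3.2250)

Fx=1.2500 Fy=-15.5000 x'=-10.9375 y'=3.2250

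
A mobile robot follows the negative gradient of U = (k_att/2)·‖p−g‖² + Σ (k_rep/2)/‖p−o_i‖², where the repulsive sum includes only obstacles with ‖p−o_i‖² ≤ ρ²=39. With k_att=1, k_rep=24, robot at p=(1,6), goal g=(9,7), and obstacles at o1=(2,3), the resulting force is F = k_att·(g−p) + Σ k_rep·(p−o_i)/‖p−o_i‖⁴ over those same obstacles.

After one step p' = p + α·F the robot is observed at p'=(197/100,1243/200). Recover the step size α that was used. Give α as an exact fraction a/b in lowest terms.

α = 1/8

F_att = 1·(g−p) = 1·(8,1) = (8.0000,1.0000)
o1: d²=10 ≤ ρ²=39; F_rep = 24·(-1,3)/10² = (-0.2400,0.7200)
F = F_att + ΣF_rep = (7.7600,1.7200)
Δp = p'−p = (0.9700,0.2150); α = Δx/Fx = (97/100) / (194/25) = 1/8
check: Δy/Fy = (43/200) / (43/25) = 1/8 ✓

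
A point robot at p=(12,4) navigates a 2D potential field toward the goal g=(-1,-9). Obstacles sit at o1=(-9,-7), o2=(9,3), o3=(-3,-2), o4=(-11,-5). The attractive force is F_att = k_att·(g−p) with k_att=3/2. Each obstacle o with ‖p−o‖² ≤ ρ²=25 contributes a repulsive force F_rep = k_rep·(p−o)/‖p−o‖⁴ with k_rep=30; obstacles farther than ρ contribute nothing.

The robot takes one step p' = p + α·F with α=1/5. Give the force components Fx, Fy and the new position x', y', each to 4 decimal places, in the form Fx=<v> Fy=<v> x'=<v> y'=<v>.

F_att = 3/2·(g−p) = 3/2·(-13,-13) = (-19.5000,-19.5000)
o1: d²=562 > ρ²=25 → inactive
o2: d²=10 ≤ ρ²=25; F_rep = 30·(3,1)/10² = (0.9000,0.3000)
o3: d²=261 > ρ²=25 → inactive
o4: d²=610 > ρ²=25 → inactive
F = F_att + ΣF_rep = (-18.6000,-19.2000)
p' = p + 1/5·F = (8.2800,0.1600)

Fx=-18.6000 Fy=-19.2000 x'=8.2800 y'=0.1600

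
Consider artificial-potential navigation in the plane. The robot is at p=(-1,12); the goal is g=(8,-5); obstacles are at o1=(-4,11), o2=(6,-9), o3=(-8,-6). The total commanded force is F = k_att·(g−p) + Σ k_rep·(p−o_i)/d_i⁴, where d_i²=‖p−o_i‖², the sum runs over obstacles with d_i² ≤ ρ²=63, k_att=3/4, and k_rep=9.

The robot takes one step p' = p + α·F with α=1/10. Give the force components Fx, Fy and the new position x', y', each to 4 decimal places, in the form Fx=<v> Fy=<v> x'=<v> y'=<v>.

Fx=7.0200 Fy=-12.6600 x'=-0.2980 y'=10.7340

F_att = 3/4·(g−p) = 3/4·(9,-17) = (6.7500,-12.7500)
o1: d²=10 ≤ ρ²=63; F_rep = 9·(3,1)/10² = (0.2700,0.0900)
o2: d²=490 > ρ²=63 → inactive
o3: d²=373 > ρ²=63 → inactive
F = F_att + ΣF_rep = (7.0200,-12.6600)
p' = p + 1/10·F = (-0.2980,10.7340)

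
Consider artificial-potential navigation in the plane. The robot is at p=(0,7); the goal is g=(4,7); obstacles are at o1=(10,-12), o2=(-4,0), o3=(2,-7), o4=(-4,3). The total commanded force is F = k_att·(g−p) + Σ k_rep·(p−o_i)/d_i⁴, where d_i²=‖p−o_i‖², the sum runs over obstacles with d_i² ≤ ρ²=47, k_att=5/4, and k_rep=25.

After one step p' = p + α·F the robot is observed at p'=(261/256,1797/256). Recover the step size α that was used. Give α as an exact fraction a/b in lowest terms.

α = 1/5

F_att = 5/4·(g−p) = 5/4·(4,0) = (5.0000,0.0000)
o1: d²=461 > ρ²=47 → inactive
o2: d²=65 > ρ²=47 → inactive
o3: d²=200 > ρ²=47 → inactive
o4: d²=32 ≤ ρ²=47; F_rep = 25·(4,4)/32² = (0.0977,0.0977)
F = F_att + ΣF_rep = (5.0977,0.0977)
Δp = p'−p = (1.0195,0.0195); α = Δx/Fx = (261/256) / (1305/256) = 1/5
check: Δy/Fy = (5/256) / (25/256) = 1/5 ✓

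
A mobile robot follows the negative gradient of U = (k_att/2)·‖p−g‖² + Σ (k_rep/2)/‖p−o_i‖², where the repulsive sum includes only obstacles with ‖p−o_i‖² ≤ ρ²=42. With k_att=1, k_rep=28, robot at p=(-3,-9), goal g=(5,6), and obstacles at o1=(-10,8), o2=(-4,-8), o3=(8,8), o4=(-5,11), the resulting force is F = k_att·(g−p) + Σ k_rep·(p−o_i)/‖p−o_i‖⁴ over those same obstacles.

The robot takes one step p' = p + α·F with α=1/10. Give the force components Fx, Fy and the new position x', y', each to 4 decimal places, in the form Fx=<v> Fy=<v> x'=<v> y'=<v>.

F_att = 1·(g−p) = 1·(8,15) = (8.0000,15.0000)
o1: d²=338 > ρ²=42 → inactive
o2: d²=2 ≤ ρ²=42; F_rep = 28·(1,-1)/2² = (7.0000,-7.0000)
o3: d²=410 > ρ²=42 → inactive
o4: d²=404 > ρ²=42 → inactive
F = F_att + ΣF_rep = (15.0000,8.0000)
p' = p + 1/10·F = (-1.5000,-8.2000)

Fx=15.0000 Fy=8.0000 x'=-1.5000 y'=-8.2000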